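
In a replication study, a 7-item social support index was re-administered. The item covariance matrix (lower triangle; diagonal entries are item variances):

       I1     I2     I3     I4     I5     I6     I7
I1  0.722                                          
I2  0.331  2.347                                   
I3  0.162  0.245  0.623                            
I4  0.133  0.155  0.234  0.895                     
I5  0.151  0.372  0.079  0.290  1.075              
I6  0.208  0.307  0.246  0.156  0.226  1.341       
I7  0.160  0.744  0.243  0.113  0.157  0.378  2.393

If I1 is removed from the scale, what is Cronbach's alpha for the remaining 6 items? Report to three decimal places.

Remaining items: I2, I3, I4, I5, I6, I7 (k = 6).
ΣVar(i) = 2.347 + 0.623 + 0.895 + 1.075 + 1.341 + 2.393 = 8.674
σ²_total = 8.674 + 2 × 3.945 = 16.564
α (item deleted) = (6/5)·(1 − 8.674/16.564) = 0.572

α = 0.572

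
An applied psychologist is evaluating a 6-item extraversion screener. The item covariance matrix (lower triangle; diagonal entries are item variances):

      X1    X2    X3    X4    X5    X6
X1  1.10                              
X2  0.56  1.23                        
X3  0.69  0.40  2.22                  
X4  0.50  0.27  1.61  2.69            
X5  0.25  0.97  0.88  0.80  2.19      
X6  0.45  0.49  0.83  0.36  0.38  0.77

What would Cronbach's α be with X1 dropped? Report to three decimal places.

Remaining items: X2, X3, X4, X5, X6 (k = 5).
sum of item variances = 1.23 + 2.22 + 2.69 + 2.19 + 0.77 = 9.10
Var(T) = 9.10 + 2 × 6.99 = 23.08
α (item deleted) = (5/4)·(1 − 9.10/23.08) = 0.757

Cronbach's α = 0.757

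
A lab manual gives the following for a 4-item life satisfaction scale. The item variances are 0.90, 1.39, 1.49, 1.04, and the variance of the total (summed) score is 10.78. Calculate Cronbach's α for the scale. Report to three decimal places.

Σσᵢ² = 0.90 + 1.39 + 1.49 + 1.04 = 4.82
α = (k/(k−1))·(1 − Σσᵢ²/total variance) = (4/3)·(1 − 4.82/10.78) = 0.737

α = 0.737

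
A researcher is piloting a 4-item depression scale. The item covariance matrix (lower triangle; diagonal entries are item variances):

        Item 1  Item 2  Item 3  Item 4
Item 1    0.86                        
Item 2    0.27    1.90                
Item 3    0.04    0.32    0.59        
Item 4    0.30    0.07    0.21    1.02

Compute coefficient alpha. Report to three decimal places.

Σσᵢ² = 0.86 + 1.90 + 0.59 + 1.02 = 4.37
Sum of off-diagonal covariances = 1.21
σ²_T = 4.37 + 2 × 1.21 = 6.79
α = (k/(k−1))·(1 − Σσᵢ²/σ²_T) = (4/3)·(1 − 4.37/6.79) = 0.475

coefficient alpha = 0.475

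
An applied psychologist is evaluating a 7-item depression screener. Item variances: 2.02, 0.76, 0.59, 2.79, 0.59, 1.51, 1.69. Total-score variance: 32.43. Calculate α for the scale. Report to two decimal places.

α = 0.81

ΣVar(i) = 2.02 + 0.76 + 0.59 + 2.79 + 0.59 + 1.51 + 1.69 = 9.95
α = (k/(k−1))·(1 − ΣVar(i)/σ²_total) = (7/6)·(1 − 9.95/32.43) = 0.81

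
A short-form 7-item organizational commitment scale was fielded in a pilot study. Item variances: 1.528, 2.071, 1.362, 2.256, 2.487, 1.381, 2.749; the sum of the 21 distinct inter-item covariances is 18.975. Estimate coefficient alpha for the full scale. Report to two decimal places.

coefficient alpha = 0.85

Σσᵢ² = 1.528 + 2.071 + 1.362 + 2.256 + 2.487 + 1.381 + 2.749 = 13.834
Sum of distinct covariances = 18.975
total variance = Σσᵢ² + 2·Σcov = 13.834 + 2 × 18.975 = 51.784
α = (7/6)·(1 − 13.834/51.784) = 0.85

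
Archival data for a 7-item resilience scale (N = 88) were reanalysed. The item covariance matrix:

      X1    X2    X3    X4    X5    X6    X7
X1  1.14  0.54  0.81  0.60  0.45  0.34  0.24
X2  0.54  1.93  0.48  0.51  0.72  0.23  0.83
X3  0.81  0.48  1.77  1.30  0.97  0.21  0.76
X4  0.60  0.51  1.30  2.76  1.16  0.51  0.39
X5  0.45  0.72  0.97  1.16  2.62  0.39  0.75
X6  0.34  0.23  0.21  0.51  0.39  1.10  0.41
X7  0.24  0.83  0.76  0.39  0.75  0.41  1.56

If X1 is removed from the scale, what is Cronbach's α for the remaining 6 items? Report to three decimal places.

Cronbach's α = 0.745

Remaining items: X2, X3, X4, X5, X6, X7 (k = 6).
Σσᵢ² = 1.93 + 1.77 + 2.76 + 2.62 + 1.10 + 1.56 = 11.74
total variance = 11.74 + 2 × 9.62 = 30.98
α (item deleted) = (6/5)·(1 − 11.74/30.98) = 0.745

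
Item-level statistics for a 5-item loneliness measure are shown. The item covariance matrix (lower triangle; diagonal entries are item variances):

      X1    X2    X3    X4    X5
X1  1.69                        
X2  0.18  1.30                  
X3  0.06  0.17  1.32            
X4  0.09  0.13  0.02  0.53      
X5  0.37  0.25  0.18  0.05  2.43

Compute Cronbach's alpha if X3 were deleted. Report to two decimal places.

Cronbach's alpha = 0.35

Remaining items: X1, X2, X4, X5 (k = 4).
ΣVar(i) = 1.69 + 1.30 + 0.53 + 2.43 = 5.95
σ²_T = 5.95 + 2 × 1.07 = 8.09
α (item deleted) = (4/3)·(1 − 5.95/8.09) = 0.35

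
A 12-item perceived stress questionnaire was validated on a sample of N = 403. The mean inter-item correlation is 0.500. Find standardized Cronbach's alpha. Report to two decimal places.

standardized Cronbach's alpha = 0.92

Standardized α = k·r̄ / (1 + (k−1)·r̄) = 12 × 0.500 / (1 + 11 × 0.500)
  = 6.0000 / 6.5000 = 0.92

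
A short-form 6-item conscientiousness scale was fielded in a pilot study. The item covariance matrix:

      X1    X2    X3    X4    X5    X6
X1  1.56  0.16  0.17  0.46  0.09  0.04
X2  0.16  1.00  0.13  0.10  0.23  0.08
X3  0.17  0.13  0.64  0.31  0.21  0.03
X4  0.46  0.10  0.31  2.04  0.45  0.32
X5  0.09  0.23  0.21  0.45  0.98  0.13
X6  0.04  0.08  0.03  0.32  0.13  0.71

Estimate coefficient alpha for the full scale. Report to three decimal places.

α = 0.548

ΣVar(i) = 1.56 + 1.00 + 0.64 + 2.04 + 0.98 + 0.71 = 6.93
Sum of the distinct covariances = 2.91
σ²_total = 6.93 + 2 × 2.91 = 12.75
α = (k/(k−1))·(1 − ΣVar(i)/σ²_total) = (6/5)·(1 − 6.93/12.75) = 0.548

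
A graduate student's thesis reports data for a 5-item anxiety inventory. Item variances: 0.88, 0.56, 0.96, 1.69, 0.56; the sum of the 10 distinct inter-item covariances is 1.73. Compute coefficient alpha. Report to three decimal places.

coefficient alpha = 0.533

Σσᵢ² = 0.88 + 0.56 + 0.96 + 1.69 + 0.56 = 4.65
Sum of distinct covariances = 1.73
σ²_total = Σσᵢ² + 2·Σcov = 4.65 + 2 × 1.73 = 8.11
α = (5/4)·(1 − 4.65/8.11) = 0.533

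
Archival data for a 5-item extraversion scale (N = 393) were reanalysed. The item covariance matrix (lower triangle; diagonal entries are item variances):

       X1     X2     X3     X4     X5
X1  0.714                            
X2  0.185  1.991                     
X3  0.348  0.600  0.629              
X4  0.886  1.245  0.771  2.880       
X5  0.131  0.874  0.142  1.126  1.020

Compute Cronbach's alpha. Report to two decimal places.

ΣVar(i) = 0.714 + 1.991 + 0.629 + 2.880 + 1.020 = 7.234
Σ_{i<j} σ_ij = 6.308
σ²_total = 7.234 + 2 × 6.308 = 19.850
α = (k/(k−1))·(1 − ΣVar(i)/σ²_total) = (5/4)·(1 − 7.234/19.850) = 0.79

α = 0.79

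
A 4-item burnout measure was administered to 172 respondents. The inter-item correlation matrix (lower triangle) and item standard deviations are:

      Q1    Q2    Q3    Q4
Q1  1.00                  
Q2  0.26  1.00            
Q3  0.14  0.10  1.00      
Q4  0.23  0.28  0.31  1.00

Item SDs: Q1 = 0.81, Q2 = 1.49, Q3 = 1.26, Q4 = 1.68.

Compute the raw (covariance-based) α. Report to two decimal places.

α = 0.52

Σσ²ᵢ = 0.81² + 1.49² + 1.26² + 1.68² = 7.2862
Covariances σ_ij = r_ij · s_i · s_j:
  σ(Q1,Q2) = 0.26 × 0.81 × 1.49 = 0.3138
  σ(Q1,Q3) = 0.14 × 0.81 × 1.26 = 0.1429
  σ(Q1,Q4) = 0.23 × 0.81 × 1.68 = 0.3130
  σ(Q2,Q3) = 0.10 × 1.49 × 1.26 = 0.1877
  σ(Q2,Q4) = 0.28 × 1.49 × 1.68 = 0.7009
  σ(Q3,Q4) = 0.31 × 1.26 × 1.68 = 0.6562
σ²_T = Σσ²ᵢ + 2·Σσ_ij = 7.2862 + 2 × 2.3145 = 11.9152
α = (4/3)·(1 − 7.2862/11.9152) = 0.52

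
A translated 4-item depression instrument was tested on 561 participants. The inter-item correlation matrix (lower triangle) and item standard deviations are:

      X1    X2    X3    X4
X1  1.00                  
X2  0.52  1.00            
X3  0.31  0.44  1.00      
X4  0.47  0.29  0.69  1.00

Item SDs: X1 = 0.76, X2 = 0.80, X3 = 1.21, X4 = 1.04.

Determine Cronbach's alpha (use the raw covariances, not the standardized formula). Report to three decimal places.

α = 0.762

Σσ²ᵢ = 0.76² + 0.80² + 1.21² + 1.04² = 3.7633
Covariances σ_ij = r_ij · s_i · s_j:
  σ(X1,X2) = 0.52 × 0.76 × 0.80 = 0.3162
  σ(X1,X3) = 0.31 × 0.76 × 1.21 = 0.2851
  σ(X1,X4) = 0.47 × 0.76 × 1.04 = 0.3715
  σ(X2,X3) = 0.44 × 0.80 × 1.21 = 0.4259
  σ(X2,X4) = 0.29 × 0.80 × 1.04 = 0.2413
  σ(X3,X4) = 0.69 × 1.21 × 1.04 = 0.8683
σ²_T = Σσ²ᵢ + 2·Σσ_ij = 3.7633 + 2 × 2.5083 = 8.7799
α = (4/3)·(1 − 3.7633/8.7799) = 0.762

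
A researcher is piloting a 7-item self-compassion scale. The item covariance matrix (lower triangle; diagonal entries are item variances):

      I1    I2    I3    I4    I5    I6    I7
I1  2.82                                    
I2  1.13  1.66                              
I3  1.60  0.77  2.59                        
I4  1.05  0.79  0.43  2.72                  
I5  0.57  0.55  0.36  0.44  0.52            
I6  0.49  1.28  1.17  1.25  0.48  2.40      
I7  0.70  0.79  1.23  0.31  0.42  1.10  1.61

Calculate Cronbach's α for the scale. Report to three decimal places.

Cronbach's α = 0.820

Σσᵢ² = 2.82 + 1.66 + 2.59 + 2.72 + 0.52 + 2.40 + 1.61 = 14.32
Σ_{i<j} σ_ij = 16.91
σ²_T = 14.32 + 2 × 16.91 = 48.14
α = (k/(k−1))·(1 − Σσᵢ²/σ²_T) = (7/6)·(1 − 14.32/48.14) = 0.820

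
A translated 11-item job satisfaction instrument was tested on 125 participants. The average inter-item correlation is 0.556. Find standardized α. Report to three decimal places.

Standardized α = k·r̄ / (1 + (k−1)·r̄) = 11 × 0.556 / (1 + 10 × 0.556)
  = 6.1160 / 6.5600 = 0.932

α = 0.932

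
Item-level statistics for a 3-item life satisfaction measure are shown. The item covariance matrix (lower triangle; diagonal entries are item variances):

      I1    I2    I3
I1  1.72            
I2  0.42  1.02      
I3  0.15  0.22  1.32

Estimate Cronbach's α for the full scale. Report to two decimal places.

ΣVar(i) = 1.72 + 1.02 + 1.32 = 4.06
Sum of off-diagonal covariances = 0.79
Var(T) = 4.06 + 2 × 0.79 = 5.64
α = (k/(k−1))·(1 − ΣVar(i)/Var(T)) = (3/2)·(1 − 4.06/5.64) = 0.42

Cronbach's α = 0.42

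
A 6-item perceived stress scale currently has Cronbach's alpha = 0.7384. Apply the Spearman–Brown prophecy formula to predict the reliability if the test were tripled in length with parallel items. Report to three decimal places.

Length factor m = 3
α' = m·α / (1 + (m−1)·α)
   = 3 × 0.7384 / (1 + (3 − 1) × 0.7384)
   = 2.2152 / 2.4768 = 0.894

predicted reliability = 0.894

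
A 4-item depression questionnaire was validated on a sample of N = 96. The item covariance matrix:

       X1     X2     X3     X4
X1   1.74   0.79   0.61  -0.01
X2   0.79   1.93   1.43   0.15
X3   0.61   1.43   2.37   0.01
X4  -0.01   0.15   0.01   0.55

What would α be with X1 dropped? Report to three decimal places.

α = 0.594

Remaining items: X2, X3, X4 (k = 3).
Σσ²ᵢ = 1.93 + 2.37 + 0.55 = 4.85
Var(T) = 4.85 + 2 × 1.59 = 8.03
α (item deleted) = (3/2)·(1 − 4.85/8.03) = 0.594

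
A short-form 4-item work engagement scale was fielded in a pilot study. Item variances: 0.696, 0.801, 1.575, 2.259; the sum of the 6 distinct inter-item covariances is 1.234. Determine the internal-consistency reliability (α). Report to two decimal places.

Σσ²ᵢ = 0.696 + 0.801 + 1.575 + 2.259 = 5.331
Sum of distinct covariances = 1.234
total variance = Σσ²ᵢ + 2·Σcov = 5.331 + 2 × 1.234 = 7.799
α = (4/3)·(1 − 5.331/7.799) = 0.42

α = 0.42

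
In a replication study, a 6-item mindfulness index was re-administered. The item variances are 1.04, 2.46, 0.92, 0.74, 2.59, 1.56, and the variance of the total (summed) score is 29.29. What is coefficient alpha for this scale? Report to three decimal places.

coefficient alpha = 0.819

ΣVar(i) = 1.04 + 2.46 + 0.92 + 0.74 + 2.59 + 1.56 = 9.31
α = (k/(k−1))·(1 − ΣVar(i)/σ²_T) = (6/5)·(1 − 9.31/29.29) = 0.819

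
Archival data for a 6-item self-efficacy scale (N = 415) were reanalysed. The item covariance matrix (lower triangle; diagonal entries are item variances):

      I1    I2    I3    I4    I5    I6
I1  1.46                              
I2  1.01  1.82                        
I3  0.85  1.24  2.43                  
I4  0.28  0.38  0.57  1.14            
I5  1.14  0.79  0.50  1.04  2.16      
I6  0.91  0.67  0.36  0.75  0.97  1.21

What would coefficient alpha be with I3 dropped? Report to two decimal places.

coefficient alpha = 0.84

Remaining items: I1, I2, I4, I5, I6 (k = 5).
Σσᵢ² = 1.46 + 1.82 + 1.14 + 2.16 + 1.21 = 7.79
σ²_total = 7.79 + 2 × 7.94 = 23.67
α (item deleted) = (5/4)·(1 − 7.79/23.67) = 0.84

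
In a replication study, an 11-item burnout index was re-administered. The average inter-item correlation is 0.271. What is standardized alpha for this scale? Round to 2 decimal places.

Standardized α = k·r̄ / (1 + (k−1)·r̄) = 11 × 0.271 / (1 + 10 × 0.271)
  = 2.9810 / 3.7100 = 0.80

standardized alpha = 0.80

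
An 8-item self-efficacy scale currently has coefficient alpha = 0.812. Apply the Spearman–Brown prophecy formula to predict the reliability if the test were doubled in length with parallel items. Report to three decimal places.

Length factor m = 2
α' = m·α / (1 + (m−1)·α)
   = 2 × 0.812 / (1 + (2 − 1) × 0.812)
   = 1.6240 / 1.8120 = 0.896

predicted reliability = 0.896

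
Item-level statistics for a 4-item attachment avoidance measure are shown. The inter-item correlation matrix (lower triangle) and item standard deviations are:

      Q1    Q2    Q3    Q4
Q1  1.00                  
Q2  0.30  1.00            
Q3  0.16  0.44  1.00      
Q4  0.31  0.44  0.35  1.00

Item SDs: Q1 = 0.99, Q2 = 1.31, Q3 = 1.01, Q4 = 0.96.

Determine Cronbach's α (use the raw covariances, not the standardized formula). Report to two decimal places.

α = 0.67

Σσ²ᵢ = 0.99² + 1.31² + 1.01² + 0.96² = 4.6379
Covariances σ_ij = r_ij · s_i · s_j:
  σ(Q1,Q2) = 0.30 × 0.99 × 1.31 = 0.3891
  σ(Q1,Q3) = 0.16 × 0.99 × 1.01 = 0.1600
  σ(Q1,Q4) = 0.31 × 0.99 × 0.96 = 0.2946
  σ(Q2,Q3) = 0.44 × 1.31 × 1.01 = 0.5822
  σ(Q2,Q4) = 0.44 × 1.31 × 0.96 = 0.5533
  σ(Q3,Q4) = 0.35 × 1.01 × 0.96 = 0.3394
σ²_T = Σσ²ᵢ + 2·Σσ_ij = 4.6379 + 2 × 2.3186 = 9.2751
α = (4/3)·(1 − 4.6379/9.2751) = 0.67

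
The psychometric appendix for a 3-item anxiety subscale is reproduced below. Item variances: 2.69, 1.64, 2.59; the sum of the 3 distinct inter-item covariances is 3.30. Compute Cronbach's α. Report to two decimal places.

α = 0.73

Σσᵢ² = 2.69 + 1.64 + 2.59 = 6.92
Sum of distinct covariances = 3.30
Var(T) = Σσᵢ² + 2·Σcov = 6.92 + 2 × 3.30 = 13.52
α = (3/2)·(1 − 6.92/13.52) = 0.73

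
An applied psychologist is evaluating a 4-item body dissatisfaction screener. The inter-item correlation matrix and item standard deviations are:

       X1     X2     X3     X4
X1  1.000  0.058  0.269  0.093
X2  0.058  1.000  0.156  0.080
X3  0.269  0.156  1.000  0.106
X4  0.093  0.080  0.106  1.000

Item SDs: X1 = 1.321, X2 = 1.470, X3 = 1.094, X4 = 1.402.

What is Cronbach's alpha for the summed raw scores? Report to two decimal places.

α = 0.35

Σσ²ᵢ = 1.321² + 1.470² + 1.094² + 1.402² = 7.0684
Covariances σ_ij = r_ij · s_i · s_j:
  σ(X1,X2) = 0.058 × 1.321 × 1.470 = 0.1126
  σ(X1,X3) = 0.269 × 1.321 × 1.094 = 0.3888
  σ(X1,X4) = 0.093 × 1.321 × 1.402 = 0.1722
  σ(X2,X3) = 0.156 × 1.470 × 1.094 = 0.2509
  σ(X2,X4) = 0.080 × 1.470 × 1.402 = 0.1649
  σ(X3,X4) = 0.106 × 1.094 × 1.402 = 0.1626
σ²_T = Σσ²ᵢ + 2·Σσ_ij = 7.0684 + 2 × 1.2520 = 9.5724
α = (4/3)·(1 − 7.0684/9.5724) = 0.35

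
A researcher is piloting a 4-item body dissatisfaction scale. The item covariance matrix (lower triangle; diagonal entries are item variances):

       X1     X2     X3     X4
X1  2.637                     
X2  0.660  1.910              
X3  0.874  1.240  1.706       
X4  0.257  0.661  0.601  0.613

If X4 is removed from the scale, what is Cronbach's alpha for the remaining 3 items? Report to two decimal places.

α = 0.71

Remaining items: X1, X2, X3 (k = 3).
Σσ²ᵢ = 2.637 + 1.910 + 1.706 = 6.253
σ²_T = 6.253 + 2 × 2.774 = 11.801
α (item deleted) = (3/2)·(1 − 6.253/11.801) = 0.71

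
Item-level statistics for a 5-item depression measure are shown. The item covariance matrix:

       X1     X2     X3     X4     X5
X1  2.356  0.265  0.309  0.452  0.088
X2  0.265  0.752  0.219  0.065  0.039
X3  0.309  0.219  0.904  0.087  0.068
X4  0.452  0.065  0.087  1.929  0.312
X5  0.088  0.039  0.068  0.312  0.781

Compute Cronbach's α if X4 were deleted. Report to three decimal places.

α = 0.389

Remaining items: X1, X2, X3, X5 (k = 4).
sum of item variances = 2.356 + 0.752 + 0.904 + 0.781 = 4.793
total variance = 4.793 + 2 × 0.988 = 6.769
α (item deleted) = (4/3)·(1 − 4.793/6.769) = 0.389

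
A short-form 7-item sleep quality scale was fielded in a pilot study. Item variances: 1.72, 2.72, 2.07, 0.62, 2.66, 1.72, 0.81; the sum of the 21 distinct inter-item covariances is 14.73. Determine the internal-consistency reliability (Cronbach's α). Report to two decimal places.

ΣVar(i) = 1.72 + 2.72 + 2.07 + 0.62 + 2.66 + 1.72 + 0.81 = 12.32
Sum of distinct covariances = 14.73
Var(T) = ΣVar(i) + 2·Σcov = 12.32 + 2 × 14.73 = 41.78
α = (7/6)·(1 − 12.32/41.78) = 0.82

Cronbach's α = 0.82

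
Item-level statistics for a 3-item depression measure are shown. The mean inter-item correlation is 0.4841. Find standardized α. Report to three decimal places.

Standardized α = k·r̄ / (1 + (k−1)·r̄) = 3 × 0.4841 / (1 + 2 × 0.4841)
  = 1.4523 / 1.9682 = 0.738

standardized α = 0.738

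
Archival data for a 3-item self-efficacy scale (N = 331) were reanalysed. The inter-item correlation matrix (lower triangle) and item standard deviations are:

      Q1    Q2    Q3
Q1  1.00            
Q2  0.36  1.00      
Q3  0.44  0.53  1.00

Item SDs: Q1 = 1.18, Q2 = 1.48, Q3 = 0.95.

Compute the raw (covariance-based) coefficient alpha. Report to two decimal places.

Σσ²ᵢ = 1.18² + 1.48² + 0.95² = 4.4853
Covariances σ_ij = r_ij · s_i · s_j:
  σ(Q1,Q2) = 0.36 × 1.18 × 1.48 = 0.6287
  σ(Q1,Q3) = 0.44 × 1.18 × 0.95 = 0.4932
  σ(Q2,Q3) = 0.53 × 1.48 × 0.95 = 0.7452
σ²_T = Σσ²ᵢ + 2·Σσ_ij = 4.4853 + 2 × 1.8671 = 8.2195
α = (3/2)·(1 − 4.4853/8.2195) = 0.68

coefficient alpha = 0.68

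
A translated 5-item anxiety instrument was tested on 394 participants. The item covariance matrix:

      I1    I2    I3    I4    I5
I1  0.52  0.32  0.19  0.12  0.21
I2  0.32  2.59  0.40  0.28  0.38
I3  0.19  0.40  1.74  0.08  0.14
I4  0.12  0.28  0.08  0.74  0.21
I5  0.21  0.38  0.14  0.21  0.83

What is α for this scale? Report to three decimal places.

α = 0.526

sum of item variances = 0.52 + 2.59 + 1.74 + 0.74 + 0.83 = 6.42
Sum of the distinct covariances = 2.33
σ²_total = 6.42 + 2 × 2.33 = 11.08
α = (k/(k−1))·(1 − sum of item variances/σ²_total) = (5/4)·(1 − 6.42/11.08) = 0.526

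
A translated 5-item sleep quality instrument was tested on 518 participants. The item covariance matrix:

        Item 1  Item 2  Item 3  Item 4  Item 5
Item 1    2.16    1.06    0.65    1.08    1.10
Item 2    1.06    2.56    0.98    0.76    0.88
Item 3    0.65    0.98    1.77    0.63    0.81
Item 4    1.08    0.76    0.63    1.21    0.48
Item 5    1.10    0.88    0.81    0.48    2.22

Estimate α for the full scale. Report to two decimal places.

Σσᵢ² = 2.16 + 2.56 + 1.77 + 1.21 + 2.22 = 9.92
Sum of off-diagonal covariances = 8.43
σ²_total = 9.92 + 2 × 8.43 = 26.78
α = (k/(k−1))·(1 − Σσᵢ²/σ²_total) = (5/4)·(1 − 9.92/26.78) = 0.79

α = 0.79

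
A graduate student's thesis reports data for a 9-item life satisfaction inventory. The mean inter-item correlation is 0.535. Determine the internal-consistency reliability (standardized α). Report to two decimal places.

standardized α = 0.91

Standardized α = k·r̄ / (1 + (k−1)·r̄) = 9 × 0.535 / (1 + 8 × 0.535)
  = 4.8150 / 5.2800 = 0.91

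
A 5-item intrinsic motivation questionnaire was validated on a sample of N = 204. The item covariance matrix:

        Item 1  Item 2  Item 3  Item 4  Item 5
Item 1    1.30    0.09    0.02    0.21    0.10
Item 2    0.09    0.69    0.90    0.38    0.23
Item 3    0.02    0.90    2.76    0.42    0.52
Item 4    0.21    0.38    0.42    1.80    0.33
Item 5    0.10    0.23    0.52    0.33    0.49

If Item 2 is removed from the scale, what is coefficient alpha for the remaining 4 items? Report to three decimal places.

Remaining items: Item 1, Item 3, Item 4, Item 5 (k = 4).
sum of item variances = 1.30 + 2.76 + 1.80 + 0.49 = 6.35
Var(T) = 6.35 + 2 × 1.60 = 9.55
α (item deleted) = (4/3)·(1 − 6.35/9.55) = 0.447

coefficient alpha = 0.447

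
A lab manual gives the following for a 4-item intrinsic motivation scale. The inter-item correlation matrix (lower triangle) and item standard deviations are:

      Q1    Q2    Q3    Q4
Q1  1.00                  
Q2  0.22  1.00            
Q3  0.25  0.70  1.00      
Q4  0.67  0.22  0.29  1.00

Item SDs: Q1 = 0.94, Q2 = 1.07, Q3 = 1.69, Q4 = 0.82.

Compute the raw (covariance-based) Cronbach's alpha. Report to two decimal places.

Σσ²ᵢ = 0.94² + 1.07² + 1.69² + 0.82² = 5.5570
Covariances σ_ij = r_ij · s_i · s_j:
  σ(Q1,Q2) = 0.22 × 0.94 × 1.07 = 0.2213
  σ(Q1,Q3) = 0.25 × 0.94 × 1.69 = 0.3971
  σ(Q1,Q4) = 0.67 × 0.94 × 0.82 = 0.5164
  σ(Q2,Q3) = 0.70 × 1.07 × 1.69 = 1.2658
  σ(Q2,Q4) = 0.22 × 1.07 × 0.82 = 0.1930
  σ(Q3,Q4) = 0.29 × 1.69 × 0.82 = 0.4019
σ²_T = Σσ²ᵢ + 2·Σσ_ij = 5.5570 + 2 × 2.9955 = 11.5480
α = (4/3)·(1 − 5.5570/11.5480) = 0.69

Cronbach's alpha = 0.69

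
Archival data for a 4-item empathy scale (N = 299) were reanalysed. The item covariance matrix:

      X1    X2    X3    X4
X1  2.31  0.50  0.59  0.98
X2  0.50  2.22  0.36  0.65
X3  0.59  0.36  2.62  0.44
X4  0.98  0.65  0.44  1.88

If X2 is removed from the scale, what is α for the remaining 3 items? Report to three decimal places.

α = 0.557

Remaining items: X1, X3, X4 (k = 3).
Σσ²ᵢ = 2.31 + 2.62 + 1.88 = 6.81
σ²_T = 6.81 + 2 × 2.01 = 10.83
α (item deleted) = (3/2)·(1 − 6.81/10.83) = 0.557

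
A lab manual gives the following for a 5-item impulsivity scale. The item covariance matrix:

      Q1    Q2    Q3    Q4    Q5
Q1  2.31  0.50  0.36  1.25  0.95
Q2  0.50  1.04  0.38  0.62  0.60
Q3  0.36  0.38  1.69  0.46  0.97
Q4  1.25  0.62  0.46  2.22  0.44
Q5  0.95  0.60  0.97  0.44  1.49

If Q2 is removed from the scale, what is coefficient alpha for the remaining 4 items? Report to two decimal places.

α = 0.71

Remaining items: Q1, Q3, Q4, Q5 (k = 4).
ΣVar(i) = 2.31 + 1.69 + 2.22 + 1.49 = 7.71
σ²_T = 7.71 + 2 × 4.43 = 16.57
α (item deleted) = (4/3)·(1 − 7.71/16.57) = 0.71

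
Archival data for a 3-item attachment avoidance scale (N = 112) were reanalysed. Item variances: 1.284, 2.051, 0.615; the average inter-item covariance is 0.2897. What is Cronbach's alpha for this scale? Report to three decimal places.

Σσ²ᵢ = 1.284 + 2.051 + 0.615 = 3.950
Sum of the 3 distinct covariances = 3 × 0.2897 = 0.8691
σ²_total = Σσ²ᵢ + 2·Σcov = 3.950 + 2 × 0.8691 = 5.6882
α = (3/2)·(1 − 3.950/5.6882) = 0.458

Cronbach's alpha = 0.458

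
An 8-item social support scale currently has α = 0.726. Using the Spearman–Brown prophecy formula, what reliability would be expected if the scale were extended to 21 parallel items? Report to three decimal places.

Length factor m = 21/8 = 2.6250
α' = m·α / (1 + (m−1)·α)
   = 21/8 × 0.726 / (1 + (21/8 − 1) × 0.726)
   = 1.9057 / 2.1797 = 0.874

predicted reliability = 0.874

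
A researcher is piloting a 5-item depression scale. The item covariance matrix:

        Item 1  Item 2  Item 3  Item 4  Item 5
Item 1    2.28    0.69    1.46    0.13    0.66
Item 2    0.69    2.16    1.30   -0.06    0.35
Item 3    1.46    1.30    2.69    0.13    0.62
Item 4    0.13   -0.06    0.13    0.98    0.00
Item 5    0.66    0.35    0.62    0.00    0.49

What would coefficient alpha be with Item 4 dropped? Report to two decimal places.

α = 0.76

Remaining items: Item 1, Item 2, Item 3, Item 5 (k = 4).
ΣVar(i) = 2.28 + 2.16 + 2.69 + 0.49 = 7.62
σ²_T = 7.62 + 2 × 5.08 = 17.78
α (item deleted) = (4/3)·(1 − 7.62/17.78) = 0.76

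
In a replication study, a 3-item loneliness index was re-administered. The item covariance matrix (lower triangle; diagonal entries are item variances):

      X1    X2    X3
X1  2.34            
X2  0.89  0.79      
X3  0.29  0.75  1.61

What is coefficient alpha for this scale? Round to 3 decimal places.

coefficient alpha = 0.673

sum of item variances = 2.34 + 0.79 + 1.61 = 4.74
Σ_{i<j} σ_ij = 1.93
σ²_T = 4.74 + 2 × 1.93 = 8.60
α = (k/(k−1))·(1 − sum of item variances/σ²_T) = (3/2)·(1 − 4.74/8.60) = 0.673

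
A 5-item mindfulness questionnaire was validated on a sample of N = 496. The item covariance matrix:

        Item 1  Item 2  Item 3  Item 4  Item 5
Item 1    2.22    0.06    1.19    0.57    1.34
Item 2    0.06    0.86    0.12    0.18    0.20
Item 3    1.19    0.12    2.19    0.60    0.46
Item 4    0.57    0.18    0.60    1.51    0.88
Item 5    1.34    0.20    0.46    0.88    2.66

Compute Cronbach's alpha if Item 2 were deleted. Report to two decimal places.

α = 0.72

Remaining items: Item 1, Item 3, Item 4, Item 5 (k = 4).
Σσ²ᵢ = 2.22 + 2.19 + 1.51 + 2.66 = 8.58
σ²_T = 8.58 + 2 × 5.04 = 18.66
α (item deleted) = (4/3)·(1 − 8.58/18.66) = 0.72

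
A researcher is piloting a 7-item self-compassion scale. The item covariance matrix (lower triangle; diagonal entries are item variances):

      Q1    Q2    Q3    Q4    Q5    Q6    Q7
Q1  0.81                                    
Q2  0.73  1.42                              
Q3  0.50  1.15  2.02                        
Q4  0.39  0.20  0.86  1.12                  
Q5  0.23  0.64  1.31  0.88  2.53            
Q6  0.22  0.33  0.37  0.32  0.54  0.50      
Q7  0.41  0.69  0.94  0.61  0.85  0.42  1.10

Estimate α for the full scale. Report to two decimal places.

α = 0.85

Σσᵢ² = 0.81 + 1.42 + 2.02 + 1.12 + 2.53 + 0.50 + 1.10 = 9.50
Σ_{i<j} σ_ij = 12.59
σ²_total = 9.50 + 2 × 12.59 = 34.68
α = (k/(k−1))·(1 − Σσᵢ²/σ²_total) = (7/6)·(1 − 9.50/34.68) = 0.85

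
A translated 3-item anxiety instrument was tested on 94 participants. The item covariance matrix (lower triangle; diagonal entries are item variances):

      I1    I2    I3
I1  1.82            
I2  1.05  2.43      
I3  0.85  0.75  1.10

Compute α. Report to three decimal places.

Σσ²ᵢ = 1.82 + 2.43 + 1.10 = 5.35
Sum of off-diagonal covariances = 2.65
σ²_T = 5.35 + 2 × 2.65 = 10.65
α = (k/(k−1))·(1 − Σσ²ᵢ/σ²_T) = (3/2)·(1 − 5.35/10.65) = 0.746

α = 0.746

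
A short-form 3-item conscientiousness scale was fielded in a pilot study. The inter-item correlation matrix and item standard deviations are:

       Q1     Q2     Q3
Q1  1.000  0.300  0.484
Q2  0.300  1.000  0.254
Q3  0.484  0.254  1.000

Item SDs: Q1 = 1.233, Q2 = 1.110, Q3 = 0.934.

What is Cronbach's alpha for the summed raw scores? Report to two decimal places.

Cronbach's alpha = 0.61

Σσ²ᵢ = 1.233² + 1.110² + 0.934² = 3.6247
Covariances σ_ij = r_ij · s_i · s_j:
  σ(Q1,Q2) = 0.300 × 1.233 × 1.110 = 0.4106
  σ(Q1,Q3) = 0.484 × 1.233 × 0.934 = 0.5574
  σ(Q2,Q3) = 0.254 × 1.110 × 0.934 = 0.2633
σ²_T = Σσ²ᵢ + 2·Σσ_ij = 3.6247 + 2 × 1.2313 = 6.0873
α = (3/2)·(1 − 3.6247/6.0873) = 0.61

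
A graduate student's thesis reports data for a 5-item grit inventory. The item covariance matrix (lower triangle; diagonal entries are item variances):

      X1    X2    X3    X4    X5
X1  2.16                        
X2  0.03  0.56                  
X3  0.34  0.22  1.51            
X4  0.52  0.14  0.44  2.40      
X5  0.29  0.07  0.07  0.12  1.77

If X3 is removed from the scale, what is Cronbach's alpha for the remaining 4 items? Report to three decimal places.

Remaining items: X1, X2, X4, X5 (k = 4).
sum of item variances = 2.16 + 0.56 + 2.40 + 1.77 = 6.89
σ²_total = 6.89 + 2 × 1.17 = 9.23
α (item deleted) = (4/3)·(1 − 6.89/9.23) = 0.338

α = 0.338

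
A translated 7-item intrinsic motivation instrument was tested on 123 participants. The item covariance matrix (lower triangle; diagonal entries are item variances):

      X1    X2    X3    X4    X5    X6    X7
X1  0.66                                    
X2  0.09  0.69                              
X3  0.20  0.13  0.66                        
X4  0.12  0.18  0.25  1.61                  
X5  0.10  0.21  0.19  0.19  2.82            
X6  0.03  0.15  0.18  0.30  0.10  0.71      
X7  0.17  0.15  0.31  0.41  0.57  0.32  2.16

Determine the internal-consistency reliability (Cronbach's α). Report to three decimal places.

Cronbach's α = 0.564

sum of item variances = 0.66 + 0.69 + 0.66 + 1.61 + 2.82 + 0.71 + 2.16 = 9.31
Sum of off-diagonal covariances = 4.35
σ²_T = 9.31 + 2 × 4.35 = 18.01
α = (k/(k−1))·(1 − sum of item variances/σ²_T) = (7/6)·(1 − 9.31/18.01) = 0.564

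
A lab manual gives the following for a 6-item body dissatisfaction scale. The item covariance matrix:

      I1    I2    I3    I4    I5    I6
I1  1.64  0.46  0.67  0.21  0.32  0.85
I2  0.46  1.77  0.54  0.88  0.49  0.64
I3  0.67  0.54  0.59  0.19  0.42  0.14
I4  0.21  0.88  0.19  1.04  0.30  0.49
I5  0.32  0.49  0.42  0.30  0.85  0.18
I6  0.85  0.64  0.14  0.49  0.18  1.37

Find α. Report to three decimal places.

α = 0.782

sum of item variances = 1.64 + 1.77 + 0.59 + 1.04 + 0.85 + 1.37 = 7.26
Sum of the distinct covariances = 6.78
σ²_total = 7.26 + 2 × 6.78 = 20.82
α = (k/(k−1))·(1 − sum of item variances/σ²_total) = (6/5)·(1 − 7.26/20.82) = 0.782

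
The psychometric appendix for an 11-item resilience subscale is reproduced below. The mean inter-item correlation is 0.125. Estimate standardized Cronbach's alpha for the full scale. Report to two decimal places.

Standardized α = k·r̄ / (1 + (k−1)·r̄) = 11 × 0.125 / (1 + 10 × 0.125)
  = 1.3750 / 2.2500 = 0.61

α = 0.61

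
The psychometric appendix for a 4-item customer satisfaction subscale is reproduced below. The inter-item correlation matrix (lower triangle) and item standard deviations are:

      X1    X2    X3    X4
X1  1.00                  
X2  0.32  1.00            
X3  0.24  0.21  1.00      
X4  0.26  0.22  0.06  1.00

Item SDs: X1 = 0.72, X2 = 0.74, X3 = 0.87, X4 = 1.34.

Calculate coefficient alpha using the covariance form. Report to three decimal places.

coefficient alpha = 0.473

Σσ²ᵢ = 0.72² + 0.74² + 0.87² + 1.34² = 3.6185
Covariances σ_ij = r_ij · s_i · s_j:
  σ(X1,X2) = 0.32 × 0.72 × 0.74 = 0.1705
  σ(X1,X3) = 0.24 × 0.72 × 0.87 = 0.1503
  σ(X1,X4) = 0.26 × 0.72 × 1.34 = 0.2508
  σ(X2,X3) = 0.21 × 0.74 × 0.87 = 0.1352
  σ(X2,X4) = 0.22 × 0.74 × 1.34 = 0.2182
  σ(X3,X4) = 0.06 × 0.87 × 1.34 = 0.0699
σ²_T = Σσ²ᵢ + 2·Σσ_ij = 3.6185 + 2 × 0.9949 = 5.6083
α = (4/3)·(1 − 3.6185/5.6083) = 0.473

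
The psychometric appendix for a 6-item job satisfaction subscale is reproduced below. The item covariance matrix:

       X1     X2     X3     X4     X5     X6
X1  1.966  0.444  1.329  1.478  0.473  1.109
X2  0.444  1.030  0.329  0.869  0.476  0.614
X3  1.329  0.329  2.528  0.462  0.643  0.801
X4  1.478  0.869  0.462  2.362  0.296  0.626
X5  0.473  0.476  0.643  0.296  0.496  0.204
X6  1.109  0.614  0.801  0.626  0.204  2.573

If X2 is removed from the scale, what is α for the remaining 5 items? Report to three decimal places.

Remaining items: X1, X3, X4, X5, X6 (k = 5).
Σσ²ᵢ = 1.966 + 2.528 + 2.362 + 0.496 + 2.573 = 9.925
σ²_T = 9.925 + 2 × 7.421 = 24.767
α (item deleted) = (5/4)·(1 − 9.925/24.767) = 0.749

α = 0.749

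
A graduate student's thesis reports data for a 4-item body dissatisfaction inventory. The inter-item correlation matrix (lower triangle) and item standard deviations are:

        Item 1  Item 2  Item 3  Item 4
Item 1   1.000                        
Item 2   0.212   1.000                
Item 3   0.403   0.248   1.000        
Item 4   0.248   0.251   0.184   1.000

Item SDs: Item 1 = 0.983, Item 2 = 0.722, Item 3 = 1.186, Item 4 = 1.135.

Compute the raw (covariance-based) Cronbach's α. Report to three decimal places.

α = 0.570

Σσ²ᵢ = 0.983² + 0.722² + 1.186² + 1.135² = 4.1824
Covariances σ_ij = r_ij · s_i · s_j:
  σ(Item 1,Item 2) = 0.212 × 0.983 × 0.722 = 0.1505
  σ(Item 1,Item 3) = 0.403 × 0.983 × 1.186 = 0.4698
  σ(Item 1,Item 4) = 0.248 × 0.983 × 1.135 = 0.2767
  σ(Item 2,Item 3) = 0.248 × 0.722 × 1.186 = 0.2124
  σ(Item 2,Item 4) = 0.251 × 0.722 × 1.135 = 0.2057
  σ(Item 3,Item 4) = 0.184 × 1.186 × 1.135 = 0.2477
σ²_T = Σσ²ᵢ + 2·Σσ_ij = 4.1824 + 2 × 1.5628 = 7.3080
α = (4/3)·(1 − 4.1824/7.3080) = 0.570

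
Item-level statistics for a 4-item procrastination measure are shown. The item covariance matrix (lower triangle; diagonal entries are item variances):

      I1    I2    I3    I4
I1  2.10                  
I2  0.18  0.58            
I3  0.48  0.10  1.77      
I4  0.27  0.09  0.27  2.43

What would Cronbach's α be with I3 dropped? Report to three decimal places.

Cronbach's α = 0.262

Remaining items: I1, I2, I4 (k = 3).
Σσ²ᵢ = 2.10 + 0.58 + 2.43 = 5.11
σ²_total = 5.11 + 2 × 0.54 = 6.19
α (item deleted) = (3/2)·(1 − 5.11/6.19) = 0.262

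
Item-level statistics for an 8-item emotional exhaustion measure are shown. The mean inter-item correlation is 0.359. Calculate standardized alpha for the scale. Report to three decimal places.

Standardized α = k·r̄ / (1 + (k−1)·r̄) = 8 × 0.359 / (1 + 7 × 0.359)
  = 2.8720 / 3.5130 = 0.818

α = 0.818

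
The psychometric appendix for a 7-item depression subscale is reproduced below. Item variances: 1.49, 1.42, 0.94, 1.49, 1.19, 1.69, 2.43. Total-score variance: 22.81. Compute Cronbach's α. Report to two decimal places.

sum of item variances = 1.49 + 1.42 + 0.94 + 1.49 + 1.19 + 1.69 + 2.43 = 10.65
α = (k/(k−1))·(1 − sum of item variances/σ²_T) = (7/6)·(1 − 10.65/22.81) = 0.62

α = 0.62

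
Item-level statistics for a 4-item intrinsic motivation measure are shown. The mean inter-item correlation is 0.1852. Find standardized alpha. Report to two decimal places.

Standardized α = k·r̄ / (1 + (k−1)·r̄) = 4 × 0.1852 / (1 + 3 × 0.1852)
  = 0.7408 / 1.5556 = 0.48

standardized alpha = 0.48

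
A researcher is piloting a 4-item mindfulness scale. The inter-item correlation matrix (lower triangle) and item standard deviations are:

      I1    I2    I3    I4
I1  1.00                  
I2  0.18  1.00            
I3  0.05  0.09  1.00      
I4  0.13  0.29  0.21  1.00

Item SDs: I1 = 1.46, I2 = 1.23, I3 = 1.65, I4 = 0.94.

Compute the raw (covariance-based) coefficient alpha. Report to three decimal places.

Σσ²ᵢ = 1.46² + 1.23² + 1.65² + 0.94² = 7.2506
Covariances σ_ij = r_ij · s_i · s_j:
  σ(I1,I2) = 0.18 × 1.46 × 1.23 = 0.3232
  σ(I1,I3) = 0.05 × 1.46 × 1.65 = 0.1204
  σ(I1,I4) = 0.13 × 1.46 × 0.94 = 0.1784
  σ(I2,I3) = 0.09 × 1.23 × 1.65 = 0.1827
  σ(I2,I4) = 0.29 × 1.23 × 0.94 = 0.3353
  σ(I3,I4) = 0.21 × 1.65 × 0.94 = 0.3257
σ²_T = Σσ²ᵢ + 2·Σσ_ij = 7.2506 + 2 × 1.4657 = 10.1820
α = (4/3)·(1 − 7.2506/10.1820) = 0.384

coefficient alpha = 0.384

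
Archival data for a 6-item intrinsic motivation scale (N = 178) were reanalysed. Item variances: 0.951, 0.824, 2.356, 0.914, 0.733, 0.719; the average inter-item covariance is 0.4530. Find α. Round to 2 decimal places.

ΣVar(i) = 0.951 + 0.824 + 2.356 + 0.914 + 0.733 + 0.719 = 6.497
Sum of the 15 distinct covariances = 15 × 0.4530 = 6.7950
σ²_T = ΣVar(i) + 2·Σcov = 6.497 + 2 × 6.7950 = 20.0870
α = (6/5)·(1 − 6.497/20.0870) = 0.81

α = 0.81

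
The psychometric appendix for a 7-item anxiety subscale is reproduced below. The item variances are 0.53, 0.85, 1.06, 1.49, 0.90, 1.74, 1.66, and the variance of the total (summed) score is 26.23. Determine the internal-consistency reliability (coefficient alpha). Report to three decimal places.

α = 0.801

Σσᵢ² = 0.53 + 0.85 + 1.06 + 1.49 + 0.90 + 1.74 + 1.66 = 8.23
α = (k/(k−1))·(1 − Σσᵢ²/σ²_total) = (7/6)·(1 − 8.23/26.23) = 0.801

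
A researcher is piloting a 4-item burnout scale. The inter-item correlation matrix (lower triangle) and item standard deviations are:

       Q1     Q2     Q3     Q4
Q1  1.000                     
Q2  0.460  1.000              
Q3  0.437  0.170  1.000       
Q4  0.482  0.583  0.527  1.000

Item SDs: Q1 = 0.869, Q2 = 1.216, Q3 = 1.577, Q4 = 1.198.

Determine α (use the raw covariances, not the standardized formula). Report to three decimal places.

Σσ²ᵢ = 0.869² + 1.216² + 1.577² + 1.198² = 6.1559
Covariances σ_ij = r_ij · s_i · s_j:
  σ(Q1,Q2) = 0.460 × 0.869 × 1.216 = 0.4861
  σ(Q1,Q3) = 0.437 × 0.869 × 1.577 = 0.5989
  σ(Q1,Q4) = 0.482 × 0.869 × 1.198 = 0.5018
  σ(Q2,Q3) = 0.170 × 1.216 × 1.577 = 0.3260
  σ(Q2,Q4) = 0.583 × 1.216 × 1.198 = 0.8493
  σ(Q3,Q4) = 0.527 × 1.577 × 1.198 = 0.9956
σ²_T = Σσ²ᵢ + 2·Σσ_ij = 6.1559 + 2 × 3.7577 = 13.6713
α = (4/3)·(1 − 6.1559/13.6713) = 0.733

α = 0.733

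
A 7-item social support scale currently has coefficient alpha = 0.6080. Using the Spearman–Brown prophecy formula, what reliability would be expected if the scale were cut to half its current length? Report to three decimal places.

predicted reliability = 0.437

Length factor m = 1/2
α' = m·α / (1 − (1−m)·α)
   = 1/2 × 0.6080 / (1 − (1 − 1/2) × 0.6080)
   = 0.3040 / 0.6960 = 0.437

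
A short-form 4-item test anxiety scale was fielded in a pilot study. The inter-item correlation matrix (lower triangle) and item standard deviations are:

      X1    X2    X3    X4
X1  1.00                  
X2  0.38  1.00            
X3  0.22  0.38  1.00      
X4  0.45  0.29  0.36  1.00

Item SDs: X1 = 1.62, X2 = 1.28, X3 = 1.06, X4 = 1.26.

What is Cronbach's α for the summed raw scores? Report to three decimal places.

Cronbach's α = 0.672

Σσ²ᵢ = 1.62² + 1.28² + 1.06² + 1.26² = 6.9740
Covariances σ_ij = r_ij · s_i · s_j:
  σ(X1,X2) = 0.38 × 1.62 × 1.28 = 0.7880
  σ(X1,X3) = 0.22 × 1.62 × 1.06 = 0.3778
  σ(X1,X4) = 0.45 × 1.62 × 1.26 = 0.9185
  σ(X2,X3) = 0.38 × 1.28 × 1.06 = 0.5156
  σ(X2,X4) = 0.29 × 1.28 × 1.26 = 0.4677
  σ(X3,X4) = 0.36 × 1.06 × 1.26 = 0.4808
σ²_T = Σσ²ᵢ + 2·Σσ_ij = 6.9740 + 2 × 3.5484 = 14.0708
α = (4/3)·(1 − 6.9740/14.0708) = 0.672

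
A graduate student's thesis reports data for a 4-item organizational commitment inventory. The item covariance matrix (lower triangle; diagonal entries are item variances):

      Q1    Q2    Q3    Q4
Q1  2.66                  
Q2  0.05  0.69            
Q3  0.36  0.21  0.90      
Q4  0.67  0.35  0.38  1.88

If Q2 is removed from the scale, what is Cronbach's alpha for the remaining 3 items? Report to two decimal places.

Remaining items: Q1, Q3, Q4 (k = 3).
Σσ²ᵢ = 2.66 + 0.90 + 1.88 = 5.44
σ²_T = 5.44 + 2 × 1.41 = 8.26
α (item deleted) = (3/2)·(1 − 5.44/8.26) = 0.51

Cronbach's alpha = 0.51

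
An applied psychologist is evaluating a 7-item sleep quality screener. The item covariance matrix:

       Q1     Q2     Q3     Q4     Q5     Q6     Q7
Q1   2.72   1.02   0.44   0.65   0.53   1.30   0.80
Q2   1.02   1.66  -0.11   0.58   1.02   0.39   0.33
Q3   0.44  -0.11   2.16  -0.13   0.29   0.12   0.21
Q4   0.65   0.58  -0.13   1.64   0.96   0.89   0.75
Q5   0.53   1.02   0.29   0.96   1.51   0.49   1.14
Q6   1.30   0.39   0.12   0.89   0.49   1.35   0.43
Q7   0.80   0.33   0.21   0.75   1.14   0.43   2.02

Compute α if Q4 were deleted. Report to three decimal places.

α = 0.714

Remaining items: Q1, Q2, Q3, Q5, Q6, Q7 (k = 6).
ΣVar(i) = 2.72 + 1.66 + 2.16 + 1.51 + 1.35 + 2.02 = 11.42
Var(T) = 11.42 + 2 × 8.40 = 28.22
α (item deleted) = (6/5)·(1 − 11.42/28.22) = 0.714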